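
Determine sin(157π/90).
sin(157π/90) = -0.7193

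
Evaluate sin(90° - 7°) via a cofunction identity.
sin(90° - 7°) = cos(7°) = 0.9925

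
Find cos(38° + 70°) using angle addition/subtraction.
cos(38° + 70°) = cos 38° cos 70° - sin 38° sin 70° = -0.309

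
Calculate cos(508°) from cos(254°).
cos(508°) = 2cos²254° - 1 = -0.848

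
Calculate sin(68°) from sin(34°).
sin(68°) = 2 sin 34° cos 34° = 0.9272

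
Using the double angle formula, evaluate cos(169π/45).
cos(169π/45) = 2cos²169π/90 - 1 = 0.7193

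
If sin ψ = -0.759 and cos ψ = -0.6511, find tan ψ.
tan ψ = sin ψ / cos ψ = 1.166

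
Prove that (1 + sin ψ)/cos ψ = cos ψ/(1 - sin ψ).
LHS = (1 + sin ψ)(1 - sin ψ) / (cos ψ(1 - sin ψ)) = (1 - sin²ψ) / (cos ψ(1 - sin ψ)) = cos²ψ / (cos ψ(1 - sin ψ)) = cos ψ/(1 - sin ψ) = RHS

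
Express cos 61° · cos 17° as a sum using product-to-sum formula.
cos 61° cos 17° = (1/2)[cos(61°-17°) + cos(61°+17°)]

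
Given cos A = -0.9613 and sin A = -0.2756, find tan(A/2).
tan(A/2) = sin A / (1 + cos A) = -7.121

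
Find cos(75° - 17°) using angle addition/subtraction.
cos(75° - 17°) = cos 75° cos 17° + sin 75° sin 17° = 0.5299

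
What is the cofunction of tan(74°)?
tan(74°) = cot(90° - 74°) = cot(16°)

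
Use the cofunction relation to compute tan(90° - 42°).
tan(90° - 42°) = cot(42°) = 1.111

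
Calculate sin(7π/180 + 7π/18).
sin(7π/180 + 7π/18) = sin 7π/180 cos 7π/18 + cos 7π/180 sin 7π/18 = 0.9744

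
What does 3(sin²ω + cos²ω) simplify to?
3(sin²ω + cos²ω) = 3 (using Pythagorean identity)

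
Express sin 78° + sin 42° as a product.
sin 78° + sin 42° = 2 sin(60°) cos(18°)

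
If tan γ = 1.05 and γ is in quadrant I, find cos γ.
cos γ = 0.6897 (using tan²γ + 1 = sec²γ)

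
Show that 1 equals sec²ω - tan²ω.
RHS = 1/cos²ω - sin²ω/cos²ω = (1 - sin²ω)/cos²ω = cos²ω/cos²ω = 1 = LHS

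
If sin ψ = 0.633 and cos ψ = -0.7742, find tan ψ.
tan ψ = sin ψ / cos ψ = -0.8176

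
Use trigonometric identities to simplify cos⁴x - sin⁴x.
cos⁴x - sin⁴x = cos(2x) (using Factoring + double angle)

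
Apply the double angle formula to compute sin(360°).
sin(360°) = 2 sin 180° cos 180° = 0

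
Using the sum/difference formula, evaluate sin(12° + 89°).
sin(12° + 89°) = sin 12° cos 89° + cos 12° sin 89° = 0.9816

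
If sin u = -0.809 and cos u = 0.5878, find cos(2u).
cos(2u) = cos²u - sin²u = -0.309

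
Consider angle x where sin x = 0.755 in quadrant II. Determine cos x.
cos x = ±√(1 - sin²x) = -0.6557 (negative in QII)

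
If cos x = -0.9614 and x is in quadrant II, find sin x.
sin x = 0.2752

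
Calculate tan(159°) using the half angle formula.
tan(159°) = sin 318° / (1 + cos 318°) = -0.3839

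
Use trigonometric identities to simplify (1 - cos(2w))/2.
(1 - cos(2w))/2 = sin²w (using Power reduction)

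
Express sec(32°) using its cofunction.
sec(32°) = csc(90° - 32°) = csc(58°)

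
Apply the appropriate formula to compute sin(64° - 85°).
sin(64° - 85°) = sin 64° cos 85° - cos 64° sin 85° = -0.3584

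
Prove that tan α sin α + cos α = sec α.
LHS = sin²α/cos α + cos α = (sin²α + cos²α)/cos α = 1/cos α = sec α = RHS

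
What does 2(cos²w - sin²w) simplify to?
2(cos²w - sin²w) = 2(cos(2w)) (using Double angle)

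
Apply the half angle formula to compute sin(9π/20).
sin(9π/20) = √((1 - cos 9π/10)/2) = 0.9877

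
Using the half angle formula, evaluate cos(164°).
cos(164°) = -√((1 + cos 328°)/2) = -0.9613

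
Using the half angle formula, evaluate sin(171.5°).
sin(171.5°) = √((1 - cos 343°)/2) = 0.1478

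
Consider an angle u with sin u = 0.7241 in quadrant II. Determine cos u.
cos u = ±√(1 - sin²u) = -0.6897 (negative in QII)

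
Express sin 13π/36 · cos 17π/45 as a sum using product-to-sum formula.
sin 13π/36 cos 17π/45 = (1/2)[sin(13π/36+17π/45) + sin(13π/36-17π/45)]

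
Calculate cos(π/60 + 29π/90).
cos(π/60 + 29π/90) = cos π/60 cos 29π/90 - sin π/60 sin 29π/90 = 0.4848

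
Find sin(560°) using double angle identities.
sin(560°) = 2 sin 280° cos 280° = -0.342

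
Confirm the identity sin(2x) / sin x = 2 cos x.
LHS = 2 sin x cos x / sin x = 2 cos x = RHS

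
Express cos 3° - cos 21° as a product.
cos 3° - cos 21° = -2 sin(12°) sin(-9°)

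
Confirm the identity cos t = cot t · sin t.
RHS = (cos t/sin t) · sin t = cos t = LHS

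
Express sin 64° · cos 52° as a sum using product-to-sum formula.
sin 64° cos 52° = (1/2)[sin(64°+52°) + sin(64°-52°)]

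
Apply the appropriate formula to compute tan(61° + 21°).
tan(61° + 21°) = (tan 61° + tan 21°)/(1 - tan 61° tan 21°) = 7.115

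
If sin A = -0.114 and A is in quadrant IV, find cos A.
cos A = 0.9935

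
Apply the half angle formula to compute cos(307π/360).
cos(307π/360) = -√((1 + cos 307π/180)/2) = -0.8949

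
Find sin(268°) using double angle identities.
sin(268°) = 2 sin 134° cos 134° = -0.9994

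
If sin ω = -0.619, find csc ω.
csc ω = 1/sin ω = -1.616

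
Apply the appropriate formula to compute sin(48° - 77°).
sin(48° - 77°) = sin 48° cos 77° - cos 48° sin 77° = -0.4848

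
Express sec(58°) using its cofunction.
sec(58°) = csc(90° - 58°) = csc(32°)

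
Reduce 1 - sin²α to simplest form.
1 - sin²α = cos²α (using Pythagorean identity)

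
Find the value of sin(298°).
sin(298°) = -0.8829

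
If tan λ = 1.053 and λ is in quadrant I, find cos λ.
cos λ = 0.6886 (using tan²λ + 1 = sec²λ)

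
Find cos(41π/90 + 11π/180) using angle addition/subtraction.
cos(41π/90 + 11π/180) = cos 41π/90 cos 11π/180 - sin 41π/90 sin 11π/180 = -0.05234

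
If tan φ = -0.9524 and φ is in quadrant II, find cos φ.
cos φ = -0.7241 (using tan²φ + 1 = sec²φ)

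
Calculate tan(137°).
tan(137°) = -0.9325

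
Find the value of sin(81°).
sin(81°) = 0.9877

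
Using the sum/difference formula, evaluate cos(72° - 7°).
cos(72° - 7°) = cos 72° cos 7° + sin 72° sin 7° = 0.4226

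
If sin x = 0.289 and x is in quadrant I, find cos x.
cos x = 0.9573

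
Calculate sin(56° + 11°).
sin(56° + 11°) = sin 56° cos 11° + cos 56° sin 11° = 0.9205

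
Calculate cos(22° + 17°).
cos(22° + 17°) = cos 22° cos 17° - sin 22° sin 17° = 0.7771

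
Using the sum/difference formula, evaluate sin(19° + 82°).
sin(19° + 82°) = sin 19° cos 82° + cos 19° sin 82° = 0.9816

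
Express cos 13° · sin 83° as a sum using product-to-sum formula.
cos 13° sin 83° = (1/2)[sin(13°+83°) - sin(13°-83°)]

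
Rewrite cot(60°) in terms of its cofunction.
cot(60°) = tan(90° - 60°) = tan(30°)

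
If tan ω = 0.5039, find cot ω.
cot ω = 1/tan ω = 1.985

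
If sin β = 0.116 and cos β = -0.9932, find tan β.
tan β = sin β / cos β = -0.1168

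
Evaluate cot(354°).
cot(354°) = -9.514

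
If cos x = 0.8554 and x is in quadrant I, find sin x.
sin x = 0.518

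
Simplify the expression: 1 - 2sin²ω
1 - 2sin²ω = cos(2ω) (using Double angle)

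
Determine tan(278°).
tan(278°) = -7.115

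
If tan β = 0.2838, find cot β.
cot β = 1/tan β = 3.524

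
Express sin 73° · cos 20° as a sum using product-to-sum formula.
sin 73° cos 20° = (1/2)[sin(73°+20°) + sin(73°-20°)]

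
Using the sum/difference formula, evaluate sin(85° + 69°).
sin(85° + 69°) = sin 85° cos 69° + cos 85° sin 69° = 0.4384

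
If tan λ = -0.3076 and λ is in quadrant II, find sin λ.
sin λ = 0.294 (using tan²λ + 1 = sec²λ)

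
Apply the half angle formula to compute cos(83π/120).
cos(83π/120) = -√((1 + cos 83π/60)/2) = -0.5664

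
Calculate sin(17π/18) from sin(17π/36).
sin(17π/18) = 2 sin 17π/36 cos 17π/36 = 0.1736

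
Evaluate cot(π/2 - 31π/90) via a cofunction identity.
cot(π/2 - 31π/90) = tan(31π/90) = 1.881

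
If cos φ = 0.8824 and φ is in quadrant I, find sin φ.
sin φ = 0.4705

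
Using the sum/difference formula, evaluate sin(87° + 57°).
sin(87° + 57°) = sin 87° cos 57° + cos 87° sin 57° = 0.5878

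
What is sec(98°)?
sec(98°) = -7.185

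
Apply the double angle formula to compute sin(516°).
sin(516°) = 2 sin 258° cos 258° = 0.4067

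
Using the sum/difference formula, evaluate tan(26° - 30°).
tan(26° - 30°) = (tan 26° - tan 30°)/(1 + tan 26° tan 30°) = -0.06993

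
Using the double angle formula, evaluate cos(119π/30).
cos(119π/30) = cos²119π/60 - sin²119π/60 = 0.9945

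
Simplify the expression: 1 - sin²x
1 - sin²x = cos²x (using Pythagorean identity)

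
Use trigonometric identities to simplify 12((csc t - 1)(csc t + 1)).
12((csc t - 1)(csc t + 1)) = 12(cot²t) (using Diff. of squares)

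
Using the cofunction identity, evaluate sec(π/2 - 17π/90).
sec(π/2 - 17π/90) = csc(17π/90) = 1.788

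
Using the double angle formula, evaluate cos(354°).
cos(354°) = cos²177° - sin²177° = 0.9945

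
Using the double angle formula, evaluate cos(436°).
cos(436°) = cos²218° - sin²218° = 0.2419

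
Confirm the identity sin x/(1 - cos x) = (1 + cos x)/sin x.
LHS = sin x(1 + cos x) / ((1 - cos x)(1 + cos x)) = sin x(1 + cos x) / (1 - cos²x) = sin x(1 + cos x) / sin²x = (1 + cos x)/sin x = RHS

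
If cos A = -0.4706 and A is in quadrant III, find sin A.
sin A = -0.8823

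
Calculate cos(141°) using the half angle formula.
cos(141°) = -√((1 + cos 282°)/2) = -0.7771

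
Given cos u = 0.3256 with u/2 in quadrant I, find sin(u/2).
sin(u/2) = ±√((1 - cos u)/2); positive since u/2 ∈ QI, so sin(u/2) = 0.5807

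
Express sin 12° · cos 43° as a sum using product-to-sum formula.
sin 12° cos 43° = (1/2)[sin(12°+43°) + sin(12°-43°)]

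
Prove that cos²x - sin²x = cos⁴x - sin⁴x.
RHS = (cos²x - sin²x)(cos²x + sin²x) = (cos²x - sin²x) · 1 = cos²x - sin²x = LHS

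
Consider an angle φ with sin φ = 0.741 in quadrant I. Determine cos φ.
cos φ = √(1 - sin²φ) = 0.6715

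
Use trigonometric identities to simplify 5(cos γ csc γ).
5(cos γ csc γ) = 5(cot γ) (using Reciprocal + quotient)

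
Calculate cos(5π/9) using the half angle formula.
cos(5π/9) = -√((1 + cos 10π/9)/2) = -0.1736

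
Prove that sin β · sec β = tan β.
LHS = sin β · (1/cos β) = sin β/cos β = tan β = RHS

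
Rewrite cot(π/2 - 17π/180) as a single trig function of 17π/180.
cot(π/2 - 17π/180) = tan(17π/180)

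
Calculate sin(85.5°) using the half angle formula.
sin(85.5°) = √((1 - cos 171°)/2) = 0.9969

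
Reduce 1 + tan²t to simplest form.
1 + tan²t = sec²t (using Pythagorean identity)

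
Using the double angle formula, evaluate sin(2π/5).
sin(2π/5) = 2 sin π/5 cos π/5 = 0.9511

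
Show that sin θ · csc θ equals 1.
LHS = sin θ · (1/sin θ) = 1 = RHS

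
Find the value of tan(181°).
tan(181°) = 0.01746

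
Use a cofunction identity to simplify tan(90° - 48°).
tan(90° - 48°) = cot(48°)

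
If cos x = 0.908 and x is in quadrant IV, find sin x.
sin x = -0.419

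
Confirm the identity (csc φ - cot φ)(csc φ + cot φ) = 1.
LHS = csc²φ - cot²φ = (1 + cot²φ) - cot²φ = 1 = RHS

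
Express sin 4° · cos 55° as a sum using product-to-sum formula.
sin 4° cos 55° = (1/2)[sin(4°+55°) + sin(4°-55°)]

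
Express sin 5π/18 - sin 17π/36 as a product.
sin 5π/18 - sin 17π/36 = 2 cos(3π/8) sin(-7π/72)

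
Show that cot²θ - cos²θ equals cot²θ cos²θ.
LHS = cos²θ/sin²θ - cos²θ = cos²θ(1/sin²θ - 1) = cos²θ · (1 - sin²θ)/sin²θ = cos²θ · cos²θ/sin²θ = cos²θ · cot²θ = RHS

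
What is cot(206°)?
cot(206°) = 2.05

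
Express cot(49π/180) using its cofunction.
cot(49π/180) = tan(π/2 - 49π/180) = tan(41π/180)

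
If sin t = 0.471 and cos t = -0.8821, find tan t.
tan t = sin t / cos t = -0.534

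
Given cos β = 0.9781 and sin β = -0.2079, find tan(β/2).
tan(β/2) = sin β / (1 + cos β) = -0.1051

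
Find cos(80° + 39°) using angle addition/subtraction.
cos(80° + 39°) = cos 80° cos 39° - sin 80° sin 39° = -0.4848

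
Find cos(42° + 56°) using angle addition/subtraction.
cos(42° + 56°) = cos 42° cos 56° - sin 42° sin 56° = -0.1392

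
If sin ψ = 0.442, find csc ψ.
csc ψ = 1/sin ψ = 2.262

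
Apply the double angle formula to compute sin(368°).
sin(368°) = 2 sin 184° cos 184° = 0.1392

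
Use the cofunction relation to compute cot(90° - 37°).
cot(90° - 37°) = tan(37°) = 0.7536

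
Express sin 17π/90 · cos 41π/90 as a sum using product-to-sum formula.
sin 17π/90 cos 41π/90 = (1/2)[sin(17π/90+41π/90) + sin(17π/90-41π/90)]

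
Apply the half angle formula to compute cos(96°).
cos(96°) = -√((1 + cos 192°)/2) = -0.1045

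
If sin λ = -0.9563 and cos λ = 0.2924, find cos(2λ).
cos(2λ) = cos²λ - sin²λ = -0.829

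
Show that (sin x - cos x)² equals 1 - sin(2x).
LHS = sin²x - 2 sin x cos x + cos²x = (sin²x + cos²x) - 2 sin x cos x = 1 - sin(2x) = RHS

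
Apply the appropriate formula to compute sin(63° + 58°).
sin(63° + 58°) = sin 63° cos 58° + cos 63° sin 58° = 0.8572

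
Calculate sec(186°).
sec(186°) = -1.006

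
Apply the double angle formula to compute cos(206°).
cos(206°) = 1 - 2sin²103° = -0.8988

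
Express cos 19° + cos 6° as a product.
cos 19° + cos 6° = 2 cos(12.5°) cos(6.5°)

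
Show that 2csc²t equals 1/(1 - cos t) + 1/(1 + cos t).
RHS = [(1 + cos t) + (1 - cos t)] / [(1 - cos t)(1 + cos t)] = 2/(1 - cos²t) = 2/sin²t = 2csc²t = LHS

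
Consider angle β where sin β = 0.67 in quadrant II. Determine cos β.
cos β = ±√(1 - sin²β) = -0.7424 (negative in QII)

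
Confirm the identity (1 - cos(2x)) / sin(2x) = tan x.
LHS = 2sin²x / (2 sin x cos x) = sin x/cos x = tan x = RHS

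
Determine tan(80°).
tan(80°) = 5.671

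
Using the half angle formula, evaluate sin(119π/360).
sin(119π/360) = √((1 - cos 119π/180)/2) = 0.8616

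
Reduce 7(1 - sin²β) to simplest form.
7(1 - sin²β) = 7(cos²β) (using Pythagorean identity)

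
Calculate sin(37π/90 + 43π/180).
sin(37π/90 + 43π/180) = sin 37π/90 cos 43π/180 + cos 37π/90 sin 43π/180 = 0.891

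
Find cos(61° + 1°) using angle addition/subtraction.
cos(61° + 1°) = cos 61° cos 1° - sin 61° sin 1° = 0.4695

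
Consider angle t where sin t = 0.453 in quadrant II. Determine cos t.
cos t = ±√(1 - sin²t) = -0.8915 (negative in QII)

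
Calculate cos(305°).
cos(305°) = 0.5736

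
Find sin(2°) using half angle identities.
sin(2°) = √((1 - cos 4°)/2) = 0.0349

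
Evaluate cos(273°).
cos(273°) = 0.05234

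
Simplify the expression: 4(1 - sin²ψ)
4(1 - sin²ψ) = 4(cos²ψ) (using Pythagorean identity)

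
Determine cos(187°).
cos(187°) = -0.9925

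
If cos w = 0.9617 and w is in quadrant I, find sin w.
sin w = 0.2741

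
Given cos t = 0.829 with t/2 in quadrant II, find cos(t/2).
cos(t/2) = ±√((1 + cos t)/2); negative since t/2 ∈ QII, so cos(t/2) = -0.9563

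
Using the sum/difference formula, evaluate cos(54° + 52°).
cos(54° + 52°) = cos 54° cos 52° - sin 54° sin 52° = -0.2756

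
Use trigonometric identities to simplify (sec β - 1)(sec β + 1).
(sec β - 1)(sec β + 1) = tan²β (using Diff. of squares)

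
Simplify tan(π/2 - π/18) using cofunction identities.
tan(π/2 - π/18) = cot(π/18)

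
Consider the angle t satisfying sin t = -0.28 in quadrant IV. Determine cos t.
cos t = √(1 - sin²t) = 0.96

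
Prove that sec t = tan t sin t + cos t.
RHS = sin²t/cos t + cos t = (sin²t + cos²t)/cos t = 1/cos t = sec t = LHS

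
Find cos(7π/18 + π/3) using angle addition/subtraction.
cos(7π/18 + π/3) = cos 7π/18 cos π/3 - sin 7π/18 sin π/3 = -0.6428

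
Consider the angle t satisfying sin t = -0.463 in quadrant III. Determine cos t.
cos t = ±√(1 - sin²t) = -0.8864 (negative in QIII)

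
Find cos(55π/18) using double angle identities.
cos(55π/18) = 1 - 2sin²55π/36 = -0.9848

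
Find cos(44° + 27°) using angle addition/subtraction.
cos(44° + 27°) = cos 44° cos 27° - sin 44° sin 27° = 0.3256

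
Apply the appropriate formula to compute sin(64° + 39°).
sin(64° + 39°) = sin 64° cos 39° + cos 64° sin 39° = 0.9744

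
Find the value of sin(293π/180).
sin(293π/180) = -0.9205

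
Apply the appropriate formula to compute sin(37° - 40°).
sin(37° - 40°) = sin 37° cos 40° - cos 37° sin 40° = -0.05234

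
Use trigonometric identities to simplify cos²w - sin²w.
cos²w - sin²w = cos(2w) (using Double angle)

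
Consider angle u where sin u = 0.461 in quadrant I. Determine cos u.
cos u = √(1 - sin²u) = 0.8874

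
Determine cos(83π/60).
cos(83π/60) = -0.3584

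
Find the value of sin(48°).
sin(48°) = 0.7431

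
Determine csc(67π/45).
csc(67π/45) = -1.001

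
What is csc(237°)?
csc(237°) = -1.192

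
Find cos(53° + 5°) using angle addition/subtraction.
cos(53° + 5°) = cos 53° cos 5° - sin 53° sin 5° = 0.5299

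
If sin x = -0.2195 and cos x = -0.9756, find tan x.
tan x = sin x / cos x = 0.225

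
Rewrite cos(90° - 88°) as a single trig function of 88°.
cos(90° - 88°) = sin(88°)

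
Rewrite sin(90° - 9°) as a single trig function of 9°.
sin(90° - 9°) = cos(9°)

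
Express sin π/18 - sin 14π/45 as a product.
sin π/18 - sin 14π/45 = 2 cos(11π/60) sin(-23π/180)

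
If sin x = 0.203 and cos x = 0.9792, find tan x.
tan x = sin x / cos x = 0.2073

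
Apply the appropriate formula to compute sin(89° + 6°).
sin(89° + 6°) = sin 89° cos 6° + cos 89° sin 6° = 0.9962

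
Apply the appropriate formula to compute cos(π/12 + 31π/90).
cos(π/12 + 31π/90) = cos π/12 cos 31π/90 - sin π/12 sin 31π/90 = 0.225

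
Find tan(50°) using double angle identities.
tan(50°) = 2 tan 25° / (1 - tan²25°) = 1.192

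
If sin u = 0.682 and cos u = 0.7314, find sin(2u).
sin(2u) = 2 sin u cos u = 0.9976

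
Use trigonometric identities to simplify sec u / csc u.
sec u / csc u = tan u (using Reciprocal identities)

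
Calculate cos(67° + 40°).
cos(67° + 40°) = cos 67° cos 40° - sin 67° sin 40° = -0.2924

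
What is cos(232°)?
cos(232°) = -0.6157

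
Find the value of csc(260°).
csc(260°) = -1.015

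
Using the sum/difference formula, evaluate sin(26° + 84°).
sin(26° + 84°) = sin 26° cos 84° + cos 26° sin 84° = 0.9397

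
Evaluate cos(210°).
cos(210°) = -√3/2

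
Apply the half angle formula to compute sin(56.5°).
sin(56.5°) = √((1 - cos 113°)/2) = 0.8339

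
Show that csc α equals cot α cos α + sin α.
RHS = cos²α/sin α + sin α = (cos²α + sin²α)/sin α = 1/sin α = csc α = LHS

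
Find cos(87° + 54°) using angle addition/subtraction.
cos(87° + 54°) = cos 87° cos 54° - sin 87° sin 54° = -0.7771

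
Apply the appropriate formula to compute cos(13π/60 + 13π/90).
cos(13π/60 + 13π/90) = cos 13π/60 cos 13π/90 - sin 13π/60 sin 13π/90 = 0.4226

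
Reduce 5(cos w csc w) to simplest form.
5(cos w csc w) = 5(cot w) (using Reciprocal + quotient)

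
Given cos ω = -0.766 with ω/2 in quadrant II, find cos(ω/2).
cos(ω/2) = ±√((1 + cos ω)/2); negative since ω/2 ∈ QII, so cos(ω/2) = -0.3421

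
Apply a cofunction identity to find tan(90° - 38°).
tan(90° - 38°) = cot(38°) = 1.28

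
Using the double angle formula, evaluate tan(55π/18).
tan(55π/18) = 2 tan 55π/36 / (1 - tan²55π/36) = 0.1763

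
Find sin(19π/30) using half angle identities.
sin(19π/30) = √((1 - cos 19π/15)/2) = 0.9135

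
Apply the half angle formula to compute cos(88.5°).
cos(88.5°) = √((1 + cos 177°)/2) = 0.02618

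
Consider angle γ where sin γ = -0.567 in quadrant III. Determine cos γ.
cos γ = ±√(1 - sin²γ) = -0.8237 (negative in QIII)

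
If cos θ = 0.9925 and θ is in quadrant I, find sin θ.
sin θ = 0.1222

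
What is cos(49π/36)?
cos(49π/36) = -0.4226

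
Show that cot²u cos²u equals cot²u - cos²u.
RHS = cos²u/sin²u - cos²u = cos²u(1/sin²u - 1) = cos²u · (1 - sin²u)/sin²u = cos²u · cos²u/sin²u = cos²u · cot²u = LHS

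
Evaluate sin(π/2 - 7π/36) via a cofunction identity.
sin(π/2 - 7π/36) = cos(7π/36) = 0.8192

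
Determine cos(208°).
cos(208°) = -0.8829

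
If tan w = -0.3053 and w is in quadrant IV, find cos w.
cos w = 0.9564 (using tan²w + 1 = sec²w)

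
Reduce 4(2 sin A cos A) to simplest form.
4(2 sin A cos A) = 4(sin(2A)) (using Double angle)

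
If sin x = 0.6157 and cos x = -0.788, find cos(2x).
cos(2x) = cos²x - sin²x = 0.2419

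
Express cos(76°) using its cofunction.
cos(76°) = sin(90° - 76°) = sin(14°)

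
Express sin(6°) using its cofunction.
sin(6°) = cos(90° - 6°) = cos(84°)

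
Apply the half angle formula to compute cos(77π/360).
cos(77π/360) = √((1 + cos 77π/180)/2) = 0.7826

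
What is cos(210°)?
cos(210°) = -√3/2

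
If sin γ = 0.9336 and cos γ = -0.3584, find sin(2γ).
sin(2γ) = 2 sin γ cos γ = -0.6692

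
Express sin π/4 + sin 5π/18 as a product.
sin π/4 + sin 5π/18 = 2 sin(19π/72) cos(-π/72)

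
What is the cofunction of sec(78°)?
sec(78°) = csc(90° - 78°) = csc(12°)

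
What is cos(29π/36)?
cos(29π/36) = -0.8192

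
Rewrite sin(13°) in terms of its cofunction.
sin(13°) = cos(90° - 13°) = cos(77°)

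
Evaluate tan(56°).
tan(56°) = 1.483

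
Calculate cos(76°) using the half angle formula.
cos(76°) = √((1 + cos 152°)/2) = 0.2419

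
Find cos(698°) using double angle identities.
cos(698°) = cos²349° - sin²349° = 0.9272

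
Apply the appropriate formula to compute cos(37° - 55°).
cos(37° - 55°) = cos 37° cos 55° + sin 37° sin 55° = 0.9511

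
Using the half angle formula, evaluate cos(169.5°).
cos(169.5°) = -√((1 + cos 339°)/2) = -0.9833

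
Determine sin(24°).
sin(24°) = 0.4067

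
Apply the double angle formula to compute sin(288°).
sin(288°) = 2 sin 144° cos 144° = -0.9511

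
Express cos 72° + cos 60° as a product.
cos 72° + cos 60° = 2 cos(66°) cos(6°)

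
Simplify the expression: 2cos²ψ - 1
2cos²ψ - 1 = cos(2ψ) (using Double angle)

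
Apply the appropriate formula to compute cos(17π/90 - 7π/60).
cos(17π/90 - 7π/60) = cos 17π/90 cos 7π/60 + sin 17π/90 sin 7π/60 = 0.9744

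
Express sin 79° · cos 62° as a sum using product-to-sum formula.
sin 79° cos 62° = (1/2)[sin(79°+62°) + sin(79°-62°)]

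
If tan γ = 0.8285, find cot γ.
cot γ = 1/tan γ = 1.207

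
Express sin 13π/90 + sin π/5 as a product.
sin 13π/90 + sin π/5 = 2 sin(31π/180) cos(-π/36)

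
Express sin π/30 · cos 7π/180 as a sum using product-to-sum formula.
sin π/30 cos 7π/180 = (1/2)[sin(π/30+7π/180) + sin(π/30-7π/180)]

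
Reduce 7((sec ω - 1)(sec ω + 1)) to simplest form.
7((sec ω - 1)(sec ω + 1)) = 7(tan²ω) (using Diff. of squares)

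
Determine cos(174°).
cos(174°) = -0.9945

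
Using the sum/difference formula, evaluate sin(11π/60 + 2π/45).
sin(11π/60 + 2π/45) = sin 11π/60 cos 2π/45 + cos 11π/60 sin 2π/45 = 0.6561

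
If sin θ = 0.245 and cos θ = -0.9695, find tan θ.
tan θ = sin θ / cos θ = -0.2527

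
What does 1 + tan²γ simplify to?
1 + tan²γ = sec²γ (using Pythagorean identity)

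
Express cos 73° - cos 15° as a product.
cos 73° - cos 15° = -2 sin(44°) sin(29°)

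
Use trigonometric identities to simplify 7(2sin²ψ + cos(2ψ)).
7(2sin²ψ + cos(2ψ)) = 7 (using Double angle)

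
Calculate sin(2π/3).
sin(2π/3) = √3/2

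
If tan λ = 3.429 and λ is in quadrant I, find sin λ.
sin λ = 0.96 (using tan²λ + 1 = sec²λ)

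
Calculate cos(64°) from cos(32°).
cos(64°) = cos²32° - sin²32° = 0.4384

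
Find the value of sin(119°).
sin(119°) = 0.8746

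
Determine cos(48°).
cos(48°) = 0.6691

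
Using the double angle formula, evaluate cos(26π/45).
cos(26π/45) = cos²13π/45 - sin²13π/45 = -0.2419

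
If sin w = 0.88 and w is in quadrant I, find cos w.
cos w = 0.475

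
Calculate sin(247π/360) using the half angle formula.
sin(247π/360) = √((1 - cos 247π/180)/2) = 0.8339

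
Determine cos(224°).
cos(224°) = -0.7193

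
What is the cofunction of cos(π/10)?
cos(π/10) = sin(π/2 - π/10) = sin(2π/5)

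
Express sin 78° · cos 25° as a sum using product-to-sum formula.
sin 78° cos 25° = (1/2)[sin(78°+25°) + sin(78°-25°)]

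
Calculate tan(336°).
tan(336°) = -0.4452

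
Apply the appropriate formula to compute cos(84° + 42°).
cos(84° + 42°) = cos 84° cos 42° - sin 84° sin 42° = -0.5878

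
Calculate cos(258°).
cos(258°) = -0.2079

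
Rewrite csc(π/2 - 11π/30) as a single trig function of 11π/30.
csc(π/2 - 11π/30) = sec(11π/30)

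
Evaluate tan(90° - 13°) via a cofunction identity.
tan(90° - 13°) = cot(13°) = 4.331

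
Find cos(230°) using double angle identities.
cos(230°) = cos²115° - sin²115° = -0.6428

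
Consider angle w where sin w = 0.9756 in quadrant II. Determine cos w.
cos w = ±√(1 - sin²w) = -0.2196 (negative in QII)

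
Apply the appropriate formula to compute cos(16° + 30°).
cos(16° + 30°) = cos 16° cos 30° - sin 16° sin 30° = 0.6947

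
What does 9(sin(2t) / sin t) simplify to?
9(sin(2t) / sin t) = 9(2 cos t) (using Double angle)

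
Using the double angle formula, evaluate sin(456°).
sin(456°) = 2 sin 228° cos 228° = 0.9945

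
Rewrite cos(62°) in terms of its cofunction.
cos(62°) = sin(90° - 62°) = sin(28°)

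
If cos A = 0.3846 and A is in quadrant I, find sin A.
sin A = 0.9231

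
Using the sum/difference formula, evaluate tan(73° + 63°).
tan(73° + 63°) = (tan 73° + tan 63°)/(1 - tan 73° tan 63°) = -0.9657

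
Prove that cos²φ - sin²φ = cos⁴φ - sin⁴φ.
RHS = (cos²φ - sin²φ)(cos²φ + sin²φ) = (cos²φ - sin²φ) · 1 = cos²φ - sin²φ = LHS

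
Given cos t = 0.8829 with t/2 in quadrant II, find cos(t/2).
cos(t/2) = ±√((1 + cos t)/2); negative since t/2 ∈ QII, so cos(t/2) = -0.9703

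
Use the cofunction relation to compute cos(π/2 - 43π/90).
cos(π/2 - 43π/90) = sin(43π/90) = 0.9976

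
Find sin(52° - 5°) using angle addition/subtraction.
sin(52° - 5°) = sin 52° cos 5° - cos 52° sin 5° = 0.7314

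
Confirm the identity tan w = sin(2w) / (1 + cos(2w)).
RHS = 2 sin w cos w / (2cos²w) = sin w/cos w = tan w = LHS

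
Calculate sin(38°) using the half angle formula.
sin(38°) = √((1 - cos 76°)/2) = 0.6157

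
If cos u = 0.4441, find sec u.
sec u = 1/cos u = 2.252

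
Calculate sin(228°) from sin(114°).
sin(228°) = 2 sin 114° cos 114° = -0.7431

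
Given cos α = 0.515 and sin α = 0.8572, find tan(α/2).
tan(α/2) = sin α / (1 + cos α) = 0.5658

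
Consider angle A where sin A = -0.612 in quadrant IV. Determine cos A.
cos A = √(1 - sin²A) = 0.7909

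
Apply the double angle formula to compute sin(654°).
sin(654°) = 2 sin 327° cos 327° = -0.9135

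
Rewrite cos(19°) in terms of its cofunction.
cos(19°) = sin(90° - 19°) = sin(71°)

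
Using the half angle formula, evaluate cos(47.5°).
cos(47.5°) = √((1 + cos 95°)/2) = 0.6756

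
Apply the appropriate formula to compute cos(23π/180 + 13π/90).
cos(23π/180 + 13π/90) = cos 23π/180 cos 13π/90 - sin 23π/180 sin 13π/90 = 0.6561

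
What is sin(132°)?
sin(132°) = 0.7431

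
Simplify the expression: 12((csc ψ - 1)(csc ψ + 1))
12((csc ψ - 1)(csc ψ + 1)) = 12(cot²ψ) (using Diff. of squares)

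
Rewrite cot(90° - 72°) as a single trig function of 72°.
cot(90° - 72°) = tan(72°)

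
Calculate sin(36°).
sin(36°) = 0.5878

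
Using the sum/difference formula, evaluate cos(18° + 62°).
cos(18° + 62°) = cos 18° cos 62° - sin 18° sin 62° = 0.1736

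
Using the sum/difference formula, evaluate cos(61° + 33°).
cos(61° + 33°) = cos 61° cos 33° - sin 61° sin 33° = -0.06976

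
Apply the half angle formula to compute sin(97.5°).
sin(97.5°) = √((1 - cos 195°)/2) = 0.9914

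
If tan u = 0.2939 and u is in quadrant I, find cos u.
cos u = 0.9594 (using tan²u + 1 = sec²u)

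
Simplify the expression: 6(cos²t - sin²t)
6(cos²t - sin²t) = 6(cos(2t)) (using Double angle)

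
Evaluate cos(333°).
cos(333°) = 0.891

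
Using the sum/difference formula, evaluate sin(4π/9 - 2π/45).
sin(4π/9 - 2π/45) = sin 4π/9 cos 2π/45 - cos 4π/9 sin 2π/45 = 0.9511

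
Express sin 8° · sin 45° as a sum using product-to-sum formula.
sin 8° sin 45° = (1/2)[cos(8°-45°) - cos(8°+45°)]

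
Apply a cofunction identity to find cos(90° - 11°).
cos(90° - 11°) = sin(11°) = 0.1908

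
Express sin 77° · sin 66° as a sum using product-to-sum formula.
sin 77° sin 66° = (1/2)[cos(77°-66°) - cos(77°+66°)]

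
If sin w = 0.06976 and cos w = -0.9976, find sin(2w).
sin(2w) = 2 sin w cos w = -0.1392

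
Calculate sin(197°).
sin(197°) = -0.2924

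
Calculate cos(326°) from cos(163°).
cos(326°) = cos²163° - sin²163° = 0.829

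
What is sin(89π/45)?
sin(89π/45) = -0.06976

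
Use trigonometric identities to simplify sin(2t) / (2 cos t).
sin(2t) / (2 cos t) = sin t (using Double angle)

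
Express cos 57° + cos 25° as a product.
cos 57° + cos 25° = 2 cos(41°) cos(16°)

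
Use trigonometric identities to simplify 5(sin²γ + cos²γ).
5(sin²γ + cos²γ) = 5 (using Pythagorean identity)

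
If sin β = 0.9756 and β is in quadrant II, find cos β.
cos β = -0.2196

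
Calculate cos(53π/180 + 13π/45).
cos(53π/180 + 13π/45) = cos 53π/180 cos 13π/45 - sin 53π/180 sin 13π/45 = -(√6-√2)/4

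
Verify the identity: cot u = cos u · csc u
RHS = cos u · (1/sin u) = cos u/sin u = cot u = LHS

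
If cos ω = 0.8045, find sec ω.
sec ω = 1/cos ω = 1.243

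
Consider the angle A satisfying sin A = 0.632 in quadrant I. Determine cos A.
cos A = √(1 - sin²A) = 0.775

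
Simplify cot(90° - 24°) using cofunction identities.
cot(90° - 24°) = tan(24°)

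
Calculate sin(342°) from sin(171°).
sin(342°) = 2 sin 171° cos 171° = -0.309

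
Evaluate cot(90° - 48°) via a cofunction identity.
cot(90° - 48°) = tan(48°) = 1.111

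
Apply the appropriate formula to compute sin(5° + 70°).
sin(5° + 70°) = sin 5° cos 70° + cos 5° sin 70° = (√6+√2)/4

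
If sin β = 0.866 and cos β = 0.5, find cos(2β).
cos(2β) = cos²β - sin²β = -0.5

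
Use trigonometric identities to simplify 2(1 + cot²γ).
2(1 + cot²γ) = 2(csc²γ) (using Pythagorean identity)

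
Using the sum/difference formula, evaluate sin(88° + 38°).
sin(88° + 38°) = sin 88° cos 38° + cos 88° sin 38° = 0.809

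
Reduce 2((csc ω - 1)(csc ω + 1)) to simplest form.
2((csc ω - 1)(csc ω + 1)) = 2(cot²ω) (using Diff. of squares)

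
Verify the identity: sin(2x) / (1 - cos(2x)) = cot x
LHS = 2 sin x cos x / (2sin²x) = cos x/sin x = cot x = RHS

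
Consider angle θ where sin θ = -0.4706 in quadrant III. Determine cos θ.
cos θ = ±√(1 - sin²θ) = -0.8823 (negative in QIII)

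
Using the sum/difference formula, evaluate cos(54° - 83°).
cos(54° - 83°) = cos 54° cos 83° + sin 54° sin 83° = 0.8746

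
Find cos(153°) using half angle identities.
cos(153°) = -√((1 + cos 306°)/2) = -0.891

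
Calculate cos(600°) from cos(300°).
cos(600°) = cos²300° - sin²300° = -1/2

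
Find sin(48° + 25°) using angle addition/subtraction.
sin(48° + 25°) = sin 48° cos 25° + cos 48° sin 25° = 0.9563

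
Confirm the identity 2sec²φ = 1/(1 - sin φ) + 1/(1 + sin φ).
RHS = [(1 + sin φ) + (1 - sin φ)] / [(1 - sin φ)(1 + sin φ)] = 2/(1 - sin²φ) = 2/cos²φ = 2sec²φ = LHS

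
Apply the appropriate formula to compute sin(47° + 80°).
sin(47° + 80°) = sin 47° cos 80° + cos 47° sin 80° = 0.7986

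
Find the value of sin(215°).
sin(215°) = -0.5736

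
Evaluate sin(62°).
sin(62°) = 0.8829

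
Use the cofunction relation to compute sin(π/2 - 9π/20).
sin(π/2 - 9π/20) = cos(9π/20) = 0.1564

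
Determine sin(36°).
sin(36°) = 0.5878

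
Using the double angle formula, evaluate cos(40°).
cos(40°) = cos²20° - sin²20° = 0.766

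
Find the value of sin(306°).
sin(306°) = -0.809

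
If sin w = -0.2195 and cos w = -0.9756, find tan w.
tan w = sin w / cos w = 0.225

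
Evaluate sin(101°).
sin(101°) = 0.9816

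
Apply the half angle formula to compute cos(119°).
cos(119°) = -√((1 + cos 238°)/2) = -0.4848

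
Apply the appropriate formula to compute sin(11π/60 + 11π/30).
sin(11π/60 + 11π/30) = sin 11π/60 cos 11π/30 + cos 11π/60 sin 11π/30 = 0.9877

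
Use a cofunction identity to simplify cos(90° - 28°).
cos(90° - 28°) = sin(28°)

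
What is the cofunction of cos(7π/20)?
cos(7π/20) = sin(π/2 - 7π/20) = sin(3π/20)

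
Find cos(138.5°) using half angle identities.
cos(138.5°) = -√((1 + cos 277°)/2) = -0.749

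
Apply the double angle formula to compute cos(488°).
cos(488°) = cos²244° - sin²244° = -0.6157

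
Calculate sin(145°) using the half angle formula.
sin(145°) = √((1 - cos 290°)/2) = 0.5736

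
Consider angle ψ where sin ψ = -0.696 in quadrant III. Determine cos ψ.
cos ψ = ±√(1 - sin²ψ) = -0.718 (negative in QIII)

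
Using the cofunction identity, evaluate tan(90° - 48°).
tan(90° - 48°) = cot(48°) = 0.9004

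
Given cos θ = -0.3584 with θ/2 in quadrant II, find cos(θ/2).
cos(θ/2) = ±√((1 + cos θ)/2); negative since θ/2 ∈ QII, so cos(θ/2) = -0.5664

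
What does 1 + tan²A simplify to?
1 + tan²A = sec²A (using Pythagorean identity)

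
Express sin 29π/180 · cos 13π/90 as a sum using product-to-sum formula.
sin 29π/180 cos 13π/90 = (1/2)[sin(29π/180+13π/90) + sin(29π/180-13π/90)]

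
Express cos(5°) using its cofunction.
cos(5°) = sin(90° - 5°) = sin(85°)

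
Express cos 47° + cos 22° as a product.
cos 47° + cos 22° = 2 cos(34.5°) cos(12.5°)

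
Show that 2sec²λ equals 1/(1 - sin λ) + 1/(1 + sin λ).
RHS = [(1 + sin λ) + (1 - sin λ)] / [(1 - sin λ)(1 + sin λ)] = 2/(1 - sin²λ) = 2/cos²λ = 2sec²λ = LHS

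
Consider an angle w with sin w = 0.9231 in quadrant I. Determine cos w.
cos w = √(1 - sin²w) = 0.3846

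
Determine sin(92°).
sin(92°) = 0.9994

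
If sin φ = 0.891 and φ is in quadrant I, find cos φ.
cos φ = 0.454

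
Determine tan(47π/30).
tan(47π/30) = -4.705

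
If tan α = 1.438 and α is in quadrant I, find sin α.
sin α = 0.821 (using tan²α + 1 = sec²α)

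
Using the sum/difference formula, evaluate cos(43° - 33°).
cos(43° - 33°) = cos 43° cos 33° + sin 43° sin 33° = 0.9848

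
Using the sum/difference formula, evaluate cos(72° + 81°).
cos(72° + 81°) = cos 72° cos 81° - sin 72° sin 81° = -0.891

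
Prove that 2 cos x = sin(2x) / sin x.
RHS = 2 sin x cos x / sin x = 2 cos x = LHS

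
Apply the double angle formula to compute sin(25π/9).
sin(25π/9) = 2 sin 25π/18 cos 25π/18 = 0.6428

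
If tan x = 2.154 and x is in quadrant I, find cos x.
cos x = 0.4211 (using tan²x + 1 = sec²x)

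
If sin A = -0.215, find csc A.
csc A = 1/sin A = -4.651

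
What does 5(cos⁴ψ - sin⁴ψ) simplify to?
5(cos⁴ψ - sin⁴ψ) = 5(cos(2ψ)) (using Factoring + double angle)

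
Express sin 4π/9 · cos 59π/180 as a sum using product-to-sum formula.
sin 4π/9 cos 59π/180 = (1/2)[sin(4π/9+59π/180) + sin(4π/9-59π/180)]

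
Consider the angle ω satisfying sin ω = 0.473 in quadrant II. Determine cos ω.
cos ω = ±√(1 - sin²ω) = -0.8811 (negative in QII)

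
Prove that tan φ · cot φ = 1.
LHS = (sin φ/cos φ) · (cos φ/sin φ) = 1 = RHS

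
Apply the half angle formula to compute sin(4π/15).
sin(4π/15) = √((1 - cos 8π/15)/2) = 0.7431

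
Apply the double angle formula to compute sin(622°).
sin(622°) = 2 sin 311° cos 311° = -0.9903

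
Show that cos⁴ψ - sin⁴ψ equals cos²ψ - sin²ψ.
LHS = (cos²ψ - sin²ψ)(cos²ψ + sin²ψ) = (cos²ψ - sin²ψ) · 1 = cos²ψ - sin²ψ = RHS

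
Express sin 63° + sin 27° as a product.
sin 63° + sin 27° = 2 sin(45°) cos(18°)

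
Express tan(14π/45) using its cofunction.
tan(14π/45) = cot(π/2 - 14π/45) = cot(17π/90)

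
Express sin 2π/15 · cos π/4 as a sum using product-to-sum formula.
sin 2π/15 cos π/4 = (1/2)[sin(2π/15+π/4) + sin(2π/15-π/4)]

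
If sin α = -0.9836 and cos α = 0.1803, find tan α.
tan α = sin α / cos α = -5.455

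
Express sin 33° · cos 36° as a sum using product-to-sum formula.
sin 33° cos 36° = (1/2)[sin(33°+36°) + sin(33°-36°)]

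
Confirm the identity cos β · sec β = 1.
LHS = cos β · (1/cos β) = 1 = RHS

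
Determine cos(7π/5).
cos(7π/5) = -0.309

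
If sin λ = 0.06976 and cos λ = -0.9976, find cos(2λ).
cos(2λ) = cos²λ - sin²λ = 0.9903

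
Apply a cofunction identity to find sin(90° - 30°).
sin(90° - 30°) = cos(30°) = √3/2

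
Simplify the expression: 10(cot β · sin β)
10(cot β · sin β) = 10(cos β) (using Quotient identity)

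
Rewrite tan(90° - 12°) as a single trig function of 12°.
tan(90° - 12°) = cot(12°)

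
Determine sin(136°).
sin(136°) = 0.6947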